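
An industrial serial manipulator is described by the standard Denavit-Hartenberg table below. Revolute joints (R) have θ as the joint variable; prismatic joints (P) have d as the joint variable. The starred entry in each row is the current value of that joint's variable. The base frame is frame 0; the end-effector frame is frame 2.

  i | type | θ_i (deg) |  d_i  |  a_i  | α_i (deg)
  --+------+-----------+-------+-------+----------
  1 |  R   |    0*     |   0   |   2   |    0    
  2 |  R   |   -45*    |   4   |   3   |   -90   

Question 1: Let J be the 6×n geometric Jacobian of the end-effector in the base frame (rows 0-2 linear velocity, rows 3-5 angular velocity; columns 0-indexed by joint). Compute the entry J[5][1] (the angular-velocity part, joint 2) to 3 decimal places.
axis z_1 = (0.0000,0.0000,1.0000); lever o_n−o_1 = (2.1213,-2.1213,4.0000)
cross product → J_v[:, 1] = (2.1213,2.1213,-0.0000)
J_ω[:, 1] = z_1
entry J[5][1] = 1.0000

1.000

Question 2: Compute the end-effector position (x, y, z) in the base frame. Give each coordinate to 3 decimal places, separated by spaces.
4.121 -2.121 4.000

after link 1: o_1 = (2.0000, 0.0000, 0.0000)
after link 2: o_2 = (4.1213, -2.1213, 4.0000)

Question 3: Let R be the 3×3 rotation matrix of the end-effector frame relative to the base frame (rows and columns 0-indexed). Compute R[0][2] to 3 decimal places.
0.707

End-effector z-axis (col 2 of R) = (0.7071,0.7071,0.0000)
R[0][2] = 0.7071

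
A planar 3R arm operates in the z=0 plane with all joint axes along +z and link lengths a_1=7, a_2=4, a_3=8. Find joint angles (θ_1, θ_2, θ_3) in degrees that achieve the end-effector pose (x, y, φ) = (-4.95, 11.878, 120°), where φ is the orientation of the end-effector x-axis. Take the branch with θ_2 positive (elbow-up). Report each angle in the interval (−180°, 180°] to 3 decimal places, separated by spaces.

66.726 134.999 -81.725

wrist centre = target − a_3·(cos φ, sin φ) = (-0.9500, 4.9498)
cos θ_2 = (25.4030−7²−4²)/(2·7·4) = -0.7071; θ_2 = 134.9986° (elbow-up)
β = atan2(4.9498,-0.9500) = 100.8645°; ψ = atan2(2.8285,4.1716) = 34.1384°
θ_1 = β − ψ = 66.7261°
θ_3 = φ − θ_1 − θ_2 = -81.7247° (wrapped to (-180°,180°])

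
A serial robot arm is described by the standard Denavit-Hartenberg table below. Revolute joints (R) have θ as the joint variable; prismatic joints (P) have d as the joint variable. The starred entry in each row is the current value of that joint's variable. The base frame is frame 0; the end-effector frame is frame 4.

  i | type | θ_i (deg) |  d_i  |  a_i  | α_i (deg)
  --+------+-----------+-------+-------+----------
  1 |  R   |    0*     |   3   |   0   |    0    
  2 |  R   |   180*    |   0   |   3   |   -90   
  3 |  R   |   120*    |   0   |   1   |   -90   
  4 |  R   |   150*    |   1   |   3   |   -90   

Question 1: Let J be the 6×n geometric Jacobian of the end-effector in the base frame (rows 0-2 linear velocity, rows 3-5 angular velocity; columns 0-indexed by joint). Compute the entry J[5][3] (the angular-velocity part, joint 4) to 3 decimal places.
axis z_3 = (0.8660,-0.0000,0.5000); lever o_n−o_3 = (-0.4330,1.5000,2.7500)
cross product → J_v[:, 3] = (-0.7500,-2.5981,1.2990)
J_ω[:, 3] = z_3
entry J[5][3] = 0.5000

0.500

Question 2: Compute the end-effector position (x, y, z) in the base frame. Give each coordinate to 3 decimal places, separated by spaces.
-2.933 1.500 4.884

after link 1: o_1 = (0.0000, 0.0000, 3.0000)
after link 2: o_2 = (-3.0000, 0.0000, 3.0000)
after link 3: o_3 = (-2.5000, 0.0000, 2.1340)
after link 4: o_4 = (-2.9330, 1.5000, 4.8840)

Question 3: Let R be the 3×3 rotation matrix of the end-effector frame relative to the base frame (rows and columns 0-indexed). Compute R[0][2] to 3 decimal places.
End-effector z-axis (col 2 of R) = (-0.2500,-0.8660,0.4330)
R[0][2] = -0.2500

-0.250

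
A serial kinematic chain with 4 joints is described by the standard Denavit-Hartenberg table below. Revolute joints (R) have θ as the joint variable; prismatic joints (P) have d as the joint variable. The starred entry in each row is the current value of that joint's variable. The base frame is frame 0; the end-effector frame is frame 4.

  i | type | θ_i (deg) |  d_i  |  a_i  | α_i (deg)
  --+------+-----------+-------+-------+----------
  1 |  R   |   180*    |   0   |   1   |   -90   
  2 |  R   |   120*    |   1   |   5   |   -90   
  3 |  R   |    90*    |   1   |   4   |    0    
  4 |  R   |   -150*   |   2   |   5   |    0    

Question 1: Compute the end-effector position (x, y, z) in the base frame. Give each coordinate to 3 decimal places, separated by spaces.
after link 1: o_1 = (-1.0000, 0.0000, 0.0000)
after link 2: o_2 = (1.5000, -1.0000, -4.3301)
after link 3: o_3 = (2.3660, 3.0000, -3.8301)
after link 4: o_4 = (5.3481, -1.3301, -4.9952)

5.348 -1.330 -4.995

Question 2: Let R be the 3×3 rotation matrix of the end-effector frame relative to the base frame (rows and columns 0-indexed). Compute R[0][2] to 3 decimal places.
0.866

End-effector z-axis (col 2 of R) = (0.8660,-0.0000,0.5000)
R[0][2] = 0.8660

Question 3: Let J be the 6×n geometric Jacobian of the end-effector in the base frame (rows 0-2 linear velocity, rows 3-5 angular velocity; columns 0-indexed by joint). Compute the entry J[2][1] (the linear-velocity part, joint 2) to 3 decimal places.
6.348

axis z_1 = (-0.0000,-1.0000,0.0000); lever o_n−o_1 = (6.3481,-1.3301,-4.9952)
cross product → J_v[:, 1] = (4.9952,-0.0000,6.3481)
J_ω[:, 1] = z_1
entry J[2][1] = 6.3481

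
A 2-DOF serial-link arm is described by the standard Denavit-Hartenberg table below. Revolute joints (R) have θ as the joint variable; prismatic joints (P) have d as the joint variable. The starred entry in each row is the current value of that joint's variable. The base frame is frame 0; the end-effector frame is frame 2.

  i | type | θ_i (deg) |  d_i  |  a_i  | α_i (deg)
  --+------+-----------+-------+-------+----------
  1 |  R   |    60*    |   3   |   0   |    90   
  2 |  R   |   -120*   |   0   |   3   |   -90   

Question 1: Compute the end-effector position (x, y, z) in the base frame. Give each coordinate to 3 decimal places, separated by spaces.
after link 1: o_1 = (0.0000, 0.0000, 3.0000)
after link 2: o_2 = (-0.7500, -1.2990, 0.4019)

-0.750 -1.299 0.402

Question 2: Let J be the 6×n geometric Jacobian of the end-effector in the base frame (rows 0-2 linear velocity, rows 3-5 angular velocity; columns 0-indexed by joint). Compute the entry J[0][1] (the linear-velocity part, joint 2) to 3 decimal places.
1.299

axis z_1 = (0.8660,-0.5000,0.0000); lever o_n−o_1 = (-0.7500,-1.2990,-2.5981)
cross product → J_v[:, 1] = (1.2990,2.2500,-1.5000)
J_ω[:, 1] = z_1
entry J[0][1] = 1.2990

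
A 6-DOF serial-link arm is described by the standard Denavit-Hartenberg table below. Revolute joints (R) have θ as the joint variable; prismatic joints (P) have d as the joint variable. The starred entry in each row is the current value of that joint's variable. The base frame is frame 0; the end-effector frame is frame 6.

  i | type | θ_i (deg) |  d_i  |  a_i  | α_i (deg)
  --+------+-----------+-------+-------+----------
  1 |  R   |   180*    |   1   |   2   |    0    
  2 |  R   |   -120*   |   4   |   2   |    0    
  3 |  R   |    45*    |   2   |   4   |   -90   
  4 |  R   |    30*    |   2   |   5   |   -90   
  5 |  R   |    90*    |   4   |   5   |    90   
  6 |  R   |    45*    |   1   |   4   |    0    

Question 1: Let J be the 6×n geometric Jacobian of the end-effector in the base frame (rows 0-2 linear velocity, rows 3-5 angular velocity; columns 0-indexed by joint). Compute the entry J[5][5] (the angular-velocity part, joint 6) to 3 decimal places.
-0.500

axis z_5 = (-0.2241,0.8365,-0.5000); lever o_n−o_5 = (2.8739,0.2025,-2.9495)
cross product → J_v[:, 5] = (-2.3660,-2.0981,-2.4495)
J_ω[:, 5] = z_5
entry J[5][5] = -0.5000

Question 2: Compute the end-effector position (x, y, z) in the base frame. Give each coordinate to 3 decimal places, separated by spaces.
after link 1: o_1 = (-2.0000, 0.0000, 1.0000)
after link 2: o_2 = (-1.0000, 1.7321, 5.0000)
after link 3: o_3 = (-2.0353, 5.5958, 7.0000)
after link 4: o_4 = (-5.0878, 9.2607, 4.5000)
after link 5: o_5 = (0.2594, 8.6229, 1.0359)
after link 6: o_6 = (3.1334, 8.8255, -1.9136)

3.133 8.825 -1.914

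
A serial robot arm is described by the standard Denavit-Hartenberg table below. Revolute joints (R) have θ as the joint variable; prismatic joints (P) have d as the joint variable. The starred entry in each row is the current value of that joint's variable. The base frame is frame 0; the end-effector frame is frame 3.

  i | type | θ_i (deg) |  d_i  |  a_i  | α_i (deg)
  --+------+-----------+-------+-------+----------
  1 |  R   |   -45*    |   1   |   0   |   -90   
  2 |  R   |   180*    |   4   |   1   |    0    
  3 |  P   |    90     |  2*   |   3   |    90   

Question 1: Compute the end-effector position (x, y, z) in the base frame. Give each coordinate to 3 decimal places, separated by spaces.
after link 1: o_1 = (0.0000, 0.0000, 1.0000)
after link 2: o_2 = (2.1213, 3.5355, 1.0000)
after link 3: o_3 = (3.5355, 4.9497, 4.0000)

3.536 4.950 4.000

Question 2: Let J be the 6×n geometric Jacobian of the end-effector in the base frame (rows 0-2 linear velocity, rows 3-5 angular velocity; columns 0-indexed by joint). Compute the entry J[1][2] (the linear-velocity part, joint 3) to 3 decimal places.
prismatic axis z_2 = (0.7071,0.7071,0.0000)
J_v[:, 2] = z_2; J_ω[:, 2] = (0,0,0)
entry J[1][2] = 0.7071

0.707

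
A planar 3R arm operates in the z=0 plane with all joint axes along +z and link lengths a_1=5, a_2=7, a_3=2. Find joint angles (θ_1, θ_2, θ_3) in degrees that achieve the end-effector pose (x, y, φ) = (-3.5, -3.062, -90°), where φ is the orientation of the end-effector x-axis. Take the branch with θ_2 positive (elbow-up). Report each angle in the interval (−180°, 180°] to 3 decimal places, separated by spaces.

wrist centre = target − a_3·(cos φ, sin φ) = (-3.5000, -1.0620)
cos θ_2 = (13.3778−5²−7²)/(2·5·7) = -0.8660; θ_2 = 150.0006° (elbow-up)
β = atan2(-1.0620,-3.5000) = -163.1207°; ψ = atan2(3.4999,-1.0622) = 106.8828°
θ_1 = β − ψ = -270.0035°
θ_3 = φ − θ_1 − θ_2 = 30.0029° (wrapped to (-180°,180°])

89.996 150.001 30.003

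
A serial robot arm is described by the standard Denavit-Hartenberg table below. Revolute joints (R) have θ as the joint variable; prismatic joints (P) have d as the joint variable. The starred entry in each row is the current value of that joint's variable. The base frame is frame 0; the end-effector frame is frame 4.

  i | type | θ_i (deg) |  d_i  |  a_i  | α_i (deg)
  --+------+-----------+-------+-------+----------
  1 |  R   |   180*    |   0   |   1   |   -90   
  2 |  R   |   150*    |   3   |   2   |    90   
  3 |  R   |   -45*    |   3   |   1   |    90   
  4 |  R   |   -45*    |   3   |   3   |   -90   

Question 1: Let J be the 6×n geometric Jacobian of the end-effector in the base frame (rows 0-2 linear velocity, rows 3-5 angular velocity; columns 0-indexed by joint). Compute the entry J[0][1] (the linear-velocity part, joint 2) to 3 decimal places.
axis z_1 = (-0.0000,-1.0000,0.0000); lever o_n−o_1 = (1.3670,1.3284,-1.8039)
cross product → J_v[:, 1] = (1.8039,-0.0000,1.3670)
J_ω[:, 1] = z_1
entry J[0][1] = 1.8039

1.804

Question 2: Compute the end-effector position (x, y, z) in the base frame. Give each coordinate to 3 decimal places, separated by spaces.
0.367 1.328 -1.804

after link 1: o_1 = (-1.0000, 0.0000, 0.0000)
after link 2: o_2 = (0.7321, -3.0000, -1.0000)
after link 3: o_3 = (-0.1556, -2.2929, -3.9516)
after link 4: o_4 = (0.3670, 1.3284, -1.8039)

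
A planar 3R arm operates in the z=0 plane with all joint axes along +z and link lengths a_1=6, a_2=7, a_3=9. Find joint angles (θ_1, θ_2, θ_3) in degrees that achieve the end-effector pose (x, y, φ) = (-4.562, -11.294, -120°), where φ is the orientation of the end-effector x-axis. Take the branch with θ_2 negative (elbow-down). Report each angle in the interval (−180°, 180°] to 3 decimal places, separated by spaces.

0.005 -150.002 29.997

wrist centre = target − a_3·(cos φ, sin φ) = (-0.0620, -3.4998)
cos θ_2 = (12.2522−6²−7²)/(2·6·7) = -0.8660; θ_2 = -150.0022° (elbow-down)
β = atan2(-3.4998,-0.0620) = -91.0149°; ψ = atan2(-3.4998,-0.0623) = -91.0200°
θ_1 = β − ψ = 0.0051°
θ_3 = φ − θ_1 − θ_2 = 29.9971° (wrapped to (-180°,180°])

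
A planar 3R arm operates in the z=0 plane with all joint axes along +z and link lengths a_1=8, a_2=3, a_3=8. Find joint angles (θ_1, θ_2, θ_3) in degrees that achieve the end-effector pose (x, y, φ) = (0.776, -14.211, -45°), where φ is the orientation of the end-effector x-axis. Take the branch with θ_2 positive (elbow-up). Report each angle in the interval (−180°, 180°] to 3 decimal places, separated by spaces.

wrist centre = target − a_3·(cos φ, sin φ) = (-4.8809, -8.5541)
cos θ_2 = (96.9961−8²−3²)/(2·8·3) = 0.4999; θ_2 = 60.0053° (elbow-up)
β = atan2(-8.5541,-4.8809) = -119.7084°; ψ = atan2(2.5982,9.4998) = 15.2965°
θ_1 = β − ψ = -135.0049°
θ_3 = φ − θ_1 − θ_2 = 29.9996° (wrapped to (-180°,180°])

-135.005 60.005 30.000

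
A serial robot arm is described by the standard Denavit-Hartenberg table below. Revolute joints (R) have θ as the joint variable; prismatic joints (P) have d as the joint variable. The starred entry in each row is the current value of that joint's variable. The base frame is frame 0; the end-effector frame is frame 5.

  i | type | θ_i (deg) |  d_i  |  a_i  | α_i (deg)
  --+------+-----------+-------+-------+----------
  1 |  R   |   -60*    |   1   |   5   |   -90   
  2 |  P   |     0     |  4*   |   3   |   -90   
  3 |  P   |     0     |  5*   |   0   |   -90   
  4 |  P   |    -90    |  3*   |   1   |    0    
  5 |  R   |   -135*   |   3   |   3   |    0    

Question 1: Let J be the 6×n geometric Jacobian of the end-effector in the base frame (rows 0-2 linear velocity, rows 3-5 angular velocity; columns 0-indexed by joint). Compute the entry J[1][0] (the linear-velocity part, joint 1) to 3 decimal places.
1.207

axis z_0 = ẑ; lever o_n−o_0 = (1.2073,-6.0911,-2.8787)
cross product → J_v[:, 0] = (6.0911,1.2073,-0.0000)
J_ω[:, 0] = z_0
entry J[1][0] = 1.2073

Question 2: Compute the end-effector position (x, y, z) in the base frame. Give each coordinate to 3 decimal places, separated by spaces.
after link 1: o_1 = (2.5000, -4.3301, 1.0000)
after link 2: o_2 = (7.4641, -4.9282, 1.0000)
after link 3: o_3 = (7.4641, -4.9282, -4.0000)
after link 4: o_4 = (4.8660, -6.4282, -5.0000)
after link 5: o_5 = (1.2073, -6.0911, -2.8787)

1.207 -6.091 -2.879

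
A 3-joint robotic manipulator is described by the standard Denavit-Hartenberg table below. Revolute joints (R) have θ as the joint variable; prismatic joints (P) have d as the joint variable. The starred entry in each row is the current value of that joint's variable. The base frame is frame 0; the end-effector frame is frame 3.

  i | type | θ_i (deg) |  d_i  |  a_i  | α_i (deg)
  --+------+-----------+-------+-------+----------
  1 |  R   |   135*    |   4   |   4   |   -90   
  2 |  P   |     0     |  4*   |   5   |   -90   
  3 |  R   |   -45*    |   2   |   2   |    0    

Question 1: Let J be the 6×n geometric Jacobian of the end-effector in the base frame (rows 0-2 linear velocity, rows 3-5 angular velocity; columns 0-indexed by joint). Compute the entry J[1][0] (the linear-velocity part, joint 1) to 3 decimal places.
axis z_0 = ẑ; lever o_n−o_0 = (-11.1924,3.5355,2.0000)
cross product → J_v[:, 0] = (-3.5355,-11.1924,0.0000)
J_ω[:, 0] = z_0
entry J[1][0] = -11.1924

-11.192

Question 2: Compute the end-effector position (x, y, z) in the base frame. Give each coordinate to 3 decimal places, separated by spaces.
after link 1: o_1 = (-2.8284, 2.8284, 4.0000)
after link 2: o_2 = (-9.1924, 3.5355, 4.0000)
after link 3: o_3 = (-11.1924, 3.5355, 2.0000)

-11.192 3.536 2.000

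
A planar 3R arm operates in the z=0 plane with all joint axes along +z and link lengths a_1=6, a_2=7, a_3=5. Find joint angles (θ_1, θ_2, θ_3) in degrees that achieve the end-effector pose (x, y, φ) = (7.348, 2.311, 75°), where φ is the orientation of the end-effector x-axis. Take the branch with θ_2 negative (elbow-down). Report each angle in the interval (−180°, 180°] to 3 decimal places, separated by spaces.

wrist centre = target − a_3·(cos φ, sin φ) = (6.0539, -2.5186)
cos θ_2 = (42.9933−6²−7²)/(2·6·7) = -0.5001; θ_2 = -120.0053° (elbow-down)
β = atan2(-2.5186,6.0539) = -22.5890°; ψ = atan2(-6.0619,2.4994) = -67.5925°
θ_1 = β − ψ = 45.0036°
θ_3 = φ − θ_1 − θ_2 = 150.0017° (wrapped to (-180°,180°])

45.004 -120.005 150.002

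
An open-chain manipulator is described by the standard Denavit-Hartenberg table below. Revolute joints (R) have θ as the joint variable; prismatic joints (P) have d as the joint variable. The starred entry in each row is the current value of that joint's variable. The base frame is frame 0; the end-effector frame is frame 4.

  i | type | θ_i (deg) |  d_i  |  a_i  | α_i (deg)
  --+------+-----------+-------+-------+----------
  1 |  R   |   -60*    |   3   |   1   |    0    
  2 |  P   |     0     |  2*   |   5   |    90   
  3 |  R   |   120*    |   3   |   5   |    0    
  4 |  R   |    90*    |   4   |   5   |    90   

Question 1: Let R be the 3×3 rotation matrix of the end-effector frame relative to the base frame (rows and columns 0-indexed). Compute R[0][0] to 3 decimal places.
End-effector x-axis (col 0 of R) = (-0.4330,0.7500,-0.5000)
R[0][0] = -0.4330

-0.433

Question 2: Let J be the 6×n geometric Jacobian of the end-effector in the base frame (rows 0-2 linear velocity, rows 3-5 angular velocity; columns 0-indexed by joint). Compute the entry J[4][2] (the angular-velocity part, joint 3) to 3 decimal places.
-0.500

axis z_2 = (-0.8660,-0.5000,0.0000); lever o_n−o_2 = (-9.4772,2.4151,1.8301)
cross product → J_v[:, 2] = (-0.9151,1.5849,-6.8301)
J_ω[:, 2] = z_2
entry J[4][2] = -0.5000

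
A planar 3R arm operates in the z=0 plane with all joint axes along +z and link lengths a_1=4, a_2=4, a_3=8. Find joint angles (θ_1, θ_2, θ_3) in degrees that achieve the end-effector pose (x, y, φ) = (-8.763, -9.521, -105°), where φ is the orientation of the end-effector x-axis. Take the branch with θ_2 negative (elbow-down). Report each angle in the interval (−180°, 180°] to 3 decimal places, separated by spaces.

wrist centre = target − a_3·(cos φ, sin φ) = (-6.6924, -1.7936)
cos θ_2 = (48.0058−4²−4²)/(2·4·4) = 0.5002; θ_2 = -59.9879° (elbow-down)
β = atan2(-1.7936,-6.6924) = -164.9971°; ψ = atan2(-3.4637,6.0007) = -29.9940°
θ_1 = β − ψ = -135.0032°
θ_3 = φ − θ_1 − θ_2 = 89.9911° (wrapped to (-180°,180°])

-135.003 -59.988 89.991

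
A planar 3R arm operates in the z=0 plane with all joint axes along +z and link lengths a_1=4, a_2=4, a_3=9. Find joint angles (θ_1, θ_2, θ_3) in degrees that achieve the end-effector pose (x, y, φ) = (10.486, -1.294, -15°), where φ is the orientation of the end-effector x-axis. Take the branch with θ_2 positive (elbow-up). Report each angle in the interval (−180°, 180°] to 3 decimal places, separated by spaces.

wrist centre = target − a_3·(cos φ, sin φ) = (1.7927, 1.0354)
cos θ_2 = (4.2857−4²−4²)/(2·4·4) = -0.8661; θ_2 = 150.0055° (elbow-up)
β = atan2(1.0354,1.7927) = 30.0090°; ψ = atan2(1.9997,0.5357) = 75.0028°
θ_1 = β − ψ = -44.9938°
θ_3 = φ − θ_1 − θ_2 = -120.0117° (wrapped to (-180°,180°])

-44.994 150.006 -120.012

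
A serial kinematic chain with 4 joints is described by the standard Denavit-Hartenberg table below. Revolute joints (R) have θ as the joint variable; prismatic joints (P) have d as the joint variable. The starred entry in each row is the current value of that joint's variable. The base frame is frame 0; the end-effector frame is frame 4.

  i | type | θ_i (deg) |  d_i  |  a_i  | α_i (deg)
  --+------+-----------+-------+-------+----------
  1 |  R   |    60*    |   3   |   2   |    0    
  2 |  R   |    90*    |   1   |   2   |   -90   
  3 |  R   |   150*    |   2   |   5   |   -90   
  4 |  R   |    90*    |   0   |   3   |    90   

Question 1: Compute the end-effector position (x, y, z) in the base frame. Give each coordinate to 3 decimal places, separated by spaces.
after link 1: o_1 = (1.0000, 1.7321, 3.0000)
after link 2: o_2 = (-0.7321, 2.7321, 4.0000)
after link 3: o_3 = (2.0179, -1.1651, 1.5000)
after link 4: o_4 = (3.5179, 1.4330, 1.5000)

3.518 1.433 1.500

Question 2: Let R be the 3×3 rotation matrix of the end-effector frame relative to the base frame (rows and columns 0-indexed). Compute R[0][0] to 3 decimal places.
0.500

End-effector x-axis (col 0 of R) = (0.5000,0.8660,-0.0000)
R[0][0] = 0.5000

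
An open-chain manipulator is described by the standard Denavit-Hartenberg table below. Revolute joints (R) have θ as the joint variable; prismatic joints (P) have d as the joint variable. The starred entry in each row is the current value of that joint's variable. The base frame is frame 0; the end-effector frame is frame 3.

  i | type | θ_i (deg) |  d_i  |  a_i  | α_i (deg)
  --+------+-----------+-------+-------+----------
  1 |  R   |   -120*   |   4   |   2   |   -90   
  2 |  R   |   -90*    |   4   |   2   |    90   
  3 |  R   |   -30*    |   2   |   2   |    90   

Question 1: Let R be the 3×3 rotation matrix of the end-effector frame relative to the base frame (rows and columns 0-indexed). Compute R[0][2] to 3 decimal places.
End-effector z-axis (col 2 of R) = (-0.7500,0.4330,-0.5000)
R[0][2] = -0.7500

-0.750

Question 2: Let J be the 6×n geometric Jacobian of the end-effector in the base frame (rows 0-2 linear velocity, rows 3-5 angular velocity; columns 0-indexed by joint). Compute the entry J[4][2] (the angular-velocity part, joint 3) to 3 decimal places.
axis z_2 = (0.5000,0.8660,0.0000); lever o_n−o_2 = (0.1340,2.2321,1.7321)
cross product → J_v[:, 2] = (1.5000,-0.8660,1.0000)
J_ω[:, 2] = z_2
entry J[4][2] = 0.8660

0.866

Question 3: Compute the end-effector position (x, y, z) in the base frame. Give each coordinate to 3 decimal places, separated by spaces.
2.598 -1.500 7.732

after link 1: o_1 = (-1.0000, -1.7321, 4.0000)
after link 2: o_2 = (2.4641, -3.7321, 6.0000)
after link 3: o_3 = (2.5981, -1.5000, 7.7321)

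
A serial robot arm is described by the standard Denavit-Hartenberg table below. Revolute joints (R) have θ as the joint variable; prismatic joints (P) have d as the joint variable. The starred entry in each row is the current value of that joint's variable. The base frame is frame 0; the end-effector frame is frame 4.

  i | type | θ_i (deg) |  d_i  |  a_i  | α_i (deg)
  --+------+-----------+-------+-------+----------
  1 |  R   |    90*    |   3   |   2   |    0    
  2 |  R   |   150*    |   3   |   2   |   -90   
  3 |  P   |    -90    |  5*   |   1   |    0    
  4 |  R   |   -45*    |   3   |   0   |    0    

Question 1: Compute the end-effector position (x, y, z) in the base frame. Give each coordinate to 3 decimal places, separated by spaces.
5.928 -3.732 7.000

after link 1: o_1 = (0.0000, 2.0000, 3.0000)
after link 2: o_2 = (-1.0000, 0.2679, 6.0000)
after link 3: o_3 = (3.3301, -2.2321, 7.0000)
after link 4: o_4 = (5.9282, -3.7321, 7.0000)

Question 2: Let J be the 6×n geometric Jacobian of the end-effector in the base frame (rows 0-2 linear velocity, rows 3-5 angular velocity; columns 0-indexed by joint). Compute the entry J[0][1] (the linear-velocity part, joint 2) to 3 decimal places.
axis z_1 = (0.0000,0.0000,1.0000); lever o_n−o_1 = (5.9282,-5.7321,4.0000)
cross product → J_v[:, 1] = (5.7321,5.9282,-0.0000)
J_ω[:, 1] = z_1
entry J[0][1] = 5.7321

5.732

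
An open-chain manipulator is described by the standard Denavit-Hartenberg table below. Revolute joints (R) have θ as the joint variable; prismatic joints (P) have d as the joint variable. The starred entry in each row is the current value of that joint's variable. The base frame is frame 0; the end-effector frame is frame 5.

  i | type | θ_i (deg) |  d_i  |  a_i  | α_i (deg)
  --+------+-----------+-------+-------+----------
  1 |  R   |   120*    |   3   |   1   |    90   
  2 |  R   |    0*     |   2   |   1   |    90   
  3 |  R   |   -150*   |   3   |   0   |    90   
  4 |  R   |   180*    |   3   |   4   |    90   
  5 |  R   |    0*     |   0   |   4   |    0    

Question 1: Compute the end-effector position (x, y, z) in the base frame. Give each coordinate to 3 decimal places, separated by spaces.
after link 1: o_1 = (-0.5000, 0.8660, 3.0000)
after link 2: o_2 = (0.7321, 2.7321, 3.0000)
after link 3: o_3 = (0.7321, 2.7321, 0.0000)
after link 4: o_4 = (3.7321, 6.7321, -0.0000)
after link 5: o_5 = (3.7321, 10.7321, -0.0000)

3.732 10.732 -0.000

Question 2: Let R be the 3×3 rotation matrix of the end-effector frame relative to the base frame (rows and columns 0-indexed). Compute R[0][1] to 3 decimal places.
End-effector y-axis (col 1 of R) = (1.0000,-0.0000,0.0000)
R[0][1] = 1.0000

1.000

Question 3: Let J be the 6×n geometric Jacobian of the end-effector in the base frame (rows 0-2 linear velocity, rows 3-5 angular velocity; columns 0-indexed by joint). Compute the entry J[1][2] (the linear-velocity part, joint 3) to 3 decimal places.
-3.000

axis z_2 = (0.0000,0.0000,-1.0000); lever o_n−o_2 = (3.0000,8.0000,-3.0000)
cross product → J_v[:, 2] = (8.0000,-3.0000,0.0000)
J_ω[:, 2] = z_2
entry J[1][2] = -3.0000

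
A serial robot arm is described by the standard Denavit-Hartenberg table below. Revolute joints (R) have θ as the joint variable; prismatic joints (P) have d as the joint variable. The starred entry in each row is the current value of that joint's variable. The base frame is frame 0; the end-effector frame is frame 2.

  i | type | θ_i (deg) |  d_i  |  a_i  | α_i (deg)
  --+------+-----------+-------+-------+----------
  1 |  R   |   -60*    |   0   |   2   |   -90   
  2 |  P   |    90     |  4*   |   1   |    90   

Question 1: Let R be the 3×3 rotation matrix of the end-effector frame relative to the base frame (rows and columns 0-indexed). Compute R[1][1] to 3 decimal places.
0.500

End-effector y-axis (col 1 of R) = (0.8660,0.5000,0.0000)
R[1][1] = 0.5000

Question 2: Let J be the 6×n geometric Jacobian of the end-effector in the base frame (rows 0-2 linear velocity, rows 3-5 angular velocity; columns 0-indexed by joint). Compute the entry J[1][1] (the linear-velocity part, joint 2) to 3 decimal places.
prismatic axis z_1 = (0.8660,0.5000,0.0000)
J_v[:, 1] = z_1; J_ω[:, 1] = (0,0,0)
entry J[1][1] = 0.5000

0.500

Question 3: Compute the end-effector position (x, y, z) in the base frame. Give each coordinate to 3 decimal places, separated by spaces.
4.464 0.268 -1.000

after link 1: o_1 = (1.0000, -1.7321, 0.0000)
after link 2: o_2 = (4.4641, 0.2679, -1.0000)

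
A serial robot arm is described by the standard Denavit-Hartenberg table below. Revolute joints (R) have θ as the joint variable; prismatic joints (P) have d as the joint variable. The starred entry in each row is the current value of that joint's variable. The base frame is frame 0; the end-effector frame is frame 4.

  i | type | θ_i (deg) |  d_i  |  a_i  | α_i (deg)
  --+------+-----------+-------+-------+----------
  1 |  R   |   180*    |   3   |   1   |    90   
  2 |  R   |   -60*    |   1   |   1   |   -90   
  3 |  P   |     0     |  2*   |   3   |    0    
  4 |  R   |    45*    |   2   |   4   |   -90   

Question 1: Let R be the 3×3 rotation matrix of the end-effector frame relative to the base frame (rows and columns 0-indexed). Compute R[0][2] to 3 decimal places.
0.354

End-effector z-axis (col 2 of R) = (0.3536,-0.7071,0.6124)
R[0][2] = 0.3536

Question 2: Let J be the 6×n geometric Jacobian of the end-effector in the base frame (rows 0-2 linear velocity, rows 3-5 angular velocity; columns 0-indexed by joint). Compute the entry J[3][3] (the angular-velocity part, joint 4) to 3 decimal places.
-0.866

axis z_3 = (-0.8660,0.0000,0.5000); lever o_n−o_3 = (-3.1463,-2.8284,-1.4495)
cross product → J_v[:, 3] = (1.4142,-2.8284,2.4495)
J_ω[:, 3] = z_3
entry J[3][3] = -0.8660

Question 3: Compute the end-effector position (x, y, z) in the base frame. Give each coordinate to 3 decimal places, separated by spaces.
-7.878 -1.828 -0.914

after link 1: o_1 = (-1.0000, 0.0000, 3.0000)
after link 2: o_2 = (-1.5000, 1.0000, 2.1340)
after link 3: o_3 = (-4.7321, 1.0000, 0.5359)
after link 4: o_4 = (-7.8783, -1.8284, -0.9136)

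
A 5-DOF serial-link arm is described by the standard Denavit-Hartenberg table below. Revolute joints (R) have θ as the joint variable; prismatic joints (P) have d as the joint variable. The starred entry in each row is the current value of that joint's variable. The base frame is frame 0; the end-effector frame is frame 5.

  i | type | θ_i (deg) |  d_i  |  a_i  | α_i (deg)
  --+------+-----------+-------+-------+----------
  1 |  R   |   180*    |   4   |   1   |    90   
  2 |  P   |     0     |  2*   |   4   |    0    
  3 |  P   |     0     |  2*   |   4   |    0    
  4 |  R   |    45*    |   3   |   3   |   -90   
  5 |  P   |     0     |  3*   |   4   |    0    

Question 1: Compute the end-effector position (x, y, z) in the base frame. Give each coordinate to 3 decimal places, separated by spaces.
-11.828 7.000 11.071

after link 1: o_1 = (-1.0000, 0.0000, 4.0000)
after link 2: o_2 = (-5.0000, 2.0000, 4.0000)
after link 3: o_3 = (-9.0000, 4.0000, 4.0000)
after link 4: o_4 = (-11.1213, 7.0000, 6.1213)
after link 5: o_5 = (-11.8284, 7.0000, 11.0711)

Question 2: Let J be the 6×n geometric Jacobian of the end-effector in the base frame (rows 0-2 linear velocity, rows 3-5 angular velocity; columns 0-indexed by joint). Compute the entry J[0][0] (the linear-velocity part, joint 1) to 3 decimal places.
-7.000

axis z_0 = ẑ; lever o_n−o_0 = (-11.8284,7.0000,11.0711)
cross product → J_v[:, 0] = (-7.0000,-11.8284,0.0000)
J_ω[:, 0] = z_0
entry J[0][0] = -7.0000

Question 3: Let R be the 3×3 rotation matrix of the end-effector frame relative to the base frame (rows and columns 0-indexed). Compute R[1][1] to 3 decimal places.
-1.000

End-effector y-axis (col 1 of R) = (-0.0000,-1.0000,-0.0000)
R[1][1] = -1.0000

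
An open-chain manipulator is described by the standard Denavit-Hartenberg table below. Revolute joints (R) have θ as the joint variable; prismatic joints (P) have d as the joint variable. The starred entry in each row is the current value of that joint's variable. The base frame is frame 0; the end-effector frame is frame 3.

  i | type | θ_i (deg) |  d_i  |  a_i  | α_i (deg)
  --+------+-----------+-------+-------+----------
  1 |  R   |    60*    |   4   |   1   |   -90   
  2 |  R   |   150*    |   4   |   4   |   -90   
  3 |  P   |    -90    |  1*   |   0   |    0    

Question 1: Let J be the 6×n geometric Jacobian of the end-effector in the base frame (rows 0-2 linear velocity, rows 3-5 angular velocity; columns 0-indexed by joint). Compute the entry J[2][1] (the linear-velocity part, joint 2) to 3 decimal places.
3.964

axis z_1 = (-0.8660,0.5000,0.0000); lever o_n−o_1 = (-5.4462,-1.4330,-1.1340)
cross product → J_v[:, 1] = (-0.5670,-0.9821,3.9641)
J_ω[:, 1] = z_1
entry J[2][1] = 3.9641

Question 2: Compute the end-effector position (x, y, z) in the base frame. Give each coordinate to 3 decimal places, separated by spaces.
after link 1: o_1 = (0.5000, 0.8660, 4.0000)
after link 2: o_2 = (-4.6962, -0.1340, 2.0000)
after link 3: o_3 = (-4.9462, -0.5670, 2.8660)

-4.946 -0.567 2.866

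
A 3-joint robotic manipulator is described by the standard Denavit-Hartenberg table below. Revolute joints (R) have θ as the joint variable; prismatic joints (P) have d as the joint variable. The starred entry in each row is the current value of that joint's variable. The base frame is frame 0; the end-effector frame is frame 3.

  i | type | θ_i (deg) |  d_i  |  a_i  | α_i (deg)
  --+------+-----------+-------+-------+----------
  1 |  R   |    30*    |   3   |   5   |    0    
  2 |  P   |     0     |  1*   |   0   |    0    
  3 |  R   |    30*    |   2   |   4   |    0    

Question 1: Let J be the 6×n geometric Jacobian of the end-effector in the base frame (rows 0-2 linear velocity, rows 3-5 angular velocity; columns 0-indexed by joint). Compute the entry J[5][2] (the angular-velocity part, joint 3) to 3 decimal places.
axis z_2 = (0.0000,0.0000,1.0000); lever o_n−o_2 = (2.0000,3.4641,2.0000)
cross product → J_v[:, 2] = (-3.4641,2.0000,0.0000)
J_ω[:, 2] = z_2
entry J[5][2] = 1.0000

1.000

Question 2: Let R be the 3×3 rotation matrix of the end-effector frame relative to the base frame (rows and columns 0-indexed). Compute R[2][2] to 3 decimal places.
End-effector z-axis (col 2 of R) = (0.0000,0.0000,1.0000)
R[2][2] = 1.0000

1.000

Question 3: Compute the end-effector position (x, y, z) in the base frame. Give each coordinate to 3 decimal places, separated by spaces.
6.330 5.964 6.000

after link 1: o_1 = (4.3301, 2.5000, 3.0000)
after link 2: o_2 = (4.3301, 2.5000, 4.0000)
after link 3: o_3 = (6.3301, 5.9641, 6.0000)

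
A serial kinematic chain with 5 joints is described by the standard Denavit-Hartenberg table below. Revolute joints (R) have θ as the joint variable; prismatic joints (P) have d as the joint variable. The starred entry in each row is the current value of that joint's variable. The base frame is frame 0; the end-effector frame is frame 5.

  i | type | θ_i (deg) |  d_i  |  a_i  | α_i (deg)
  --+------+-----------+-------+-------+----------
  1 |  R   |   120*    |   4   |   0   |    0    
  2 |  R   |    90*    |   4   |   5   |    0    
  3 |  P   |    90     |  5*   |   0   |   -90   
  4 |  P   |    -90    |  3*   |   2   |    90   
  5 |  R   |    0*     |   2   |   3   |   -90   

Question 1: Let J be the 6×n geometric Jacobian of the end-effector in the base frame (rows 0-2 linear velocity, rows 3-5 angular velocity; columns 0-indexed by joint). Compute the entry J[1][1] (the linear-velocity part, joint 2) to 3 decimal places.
axis z_1 = (0.0000,0.0000,1.0000); lever o_n−o_1 = (-2.7321,0.7321,14.0000)
cross product → J_v[:, 1] = (-0.7321,-2.7321,0.0000)
J_ω[:, 1] = z_1
entry J[1][1] = -2.7321

-2.732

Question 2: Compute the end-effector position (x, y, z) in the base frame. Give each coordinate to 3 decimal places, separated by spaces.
after link 1: o_1 = (0.0000, 0.0000, 4.0000)
after link 2: o_2 = (-4.3301, -2.5000, 8.0000)
after link 3: o_3 = (-4.3301, -2.5000, 13.0000)
after link 4: o_4 = (-1.7321, -1.0000, 15.0000)
after link 5: o_5 = (-2.7321, 0.7321, 18.0000)

-2.732 0.732 18.000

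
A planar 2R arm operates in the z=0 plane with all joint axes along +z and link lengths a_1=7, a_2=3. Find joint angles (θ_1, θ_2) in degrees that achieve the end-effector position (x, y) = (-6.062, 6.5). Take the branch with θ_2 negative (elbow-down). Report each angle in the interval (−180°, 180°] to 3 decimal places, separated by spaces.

150.000 -60.003

cos θ_2 = (78.9978−7²−3²)/(2·7·3) = 0.4999; θ_2 = -60.0034° (elbow-down)
β = atan2(6.5000,-6.0620) = 133.0031°; ψ = atan2(-2.5982,8.4998) = -16.9969°
θ_1 = β − ψ = 150.0000°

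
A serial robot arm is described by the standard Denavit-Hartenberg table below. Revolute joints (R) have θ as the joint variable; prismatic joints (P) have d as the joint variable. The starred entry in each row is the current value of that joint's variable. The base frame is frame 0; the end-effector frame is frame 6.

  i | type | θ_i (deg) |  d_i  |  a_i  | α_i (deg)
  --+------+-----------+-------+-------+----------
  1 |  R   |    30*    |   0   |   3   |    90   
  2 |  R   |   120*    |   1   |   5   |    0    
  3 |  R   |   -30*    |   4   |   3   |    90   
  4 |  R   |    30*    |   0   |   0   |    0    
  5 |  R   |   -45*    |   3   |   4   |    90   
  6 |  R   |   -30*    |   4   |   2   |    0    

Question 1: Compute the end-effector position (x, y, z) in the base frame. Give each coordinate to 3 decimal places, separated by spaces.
1.991 1.551 11.832

after link 1: o_1 = (2.5981, 1.5000, 0.0000)
after link 2: o_2 = (0.9330, -0.6160, 4.3301)
after link 3: o_3 = (2.9330, -4.0801, 7.3301)
after link 4: o_4 = (2.9330, -4.0801, 7.3301)
after link 5: o_5 = (5.0135, -1.6836, 11.1938)
after link 6: o_6 = (1.9914, 1.5507, 11.8316)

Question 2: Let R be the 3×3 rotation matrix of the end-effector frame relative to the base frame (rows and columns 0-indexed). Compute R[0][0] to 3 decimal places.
-0.545

End-effector x-axis (col 0 of R) = (-0.5451,-0.0559,0.8365)
R[0][0] = -0.5451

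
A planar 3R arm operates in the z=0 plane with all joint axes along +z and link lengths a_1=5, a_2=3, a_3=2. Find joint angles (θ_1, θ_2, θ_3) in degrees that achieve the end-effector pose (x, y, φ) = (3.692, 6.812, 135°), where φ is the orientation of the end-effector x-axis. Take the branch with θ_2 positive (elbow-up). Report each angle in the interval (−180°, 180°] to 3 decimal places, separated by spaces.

wrist centre = target − a_3·(cos φ, sin φ) = (5.1062, 5.3978)
cos θ_2 = (55.2095−5²−3²)/(2·5·3) = 0.7070; θ_2 = 45.0100° (elbow-up)
β = atan2(5.3978,5.1062) = 46.5900°; ψ = atan2(2.1217,7.1210) = 16.5914°
θ_1 = β − ψ = 29.9986°
θ_3 = φ − θ_1 − θ_2 = 59.9915° (wrapped to (-180°,180°])

29.999 45.010 59.991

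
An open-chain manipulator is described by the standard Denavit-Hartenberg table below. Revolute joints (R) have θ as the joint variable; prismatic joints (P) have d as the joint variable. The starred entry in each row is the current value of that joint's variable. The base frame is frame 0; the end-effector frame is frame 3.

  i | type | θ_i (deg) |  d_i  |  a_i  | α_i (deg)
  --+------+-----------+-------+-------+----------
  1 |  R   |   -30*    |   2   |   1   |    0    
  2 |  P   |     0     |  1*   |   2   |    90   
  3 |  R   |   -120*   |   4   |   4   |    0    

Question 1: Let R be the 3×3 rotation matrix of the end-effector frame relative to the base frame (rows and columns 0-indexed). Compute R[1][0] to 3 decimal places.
0.250

End-effector x-axis (col 0 of R) = (-0.4330,0.2500,-0.8660)
R[1][0] = 0.2500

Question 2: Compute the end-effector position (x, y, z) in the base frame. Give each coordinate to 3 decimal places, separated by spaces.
-1.134 -3.964 -0.464

after link 1: o_1 = (0.8660, -0.5000, 2.0000)
after link 2: o_2 = (2.5981, -1.5000, 3.0000)
after link 3: o_3 = (-1.1340, -3.9641, -0.4641)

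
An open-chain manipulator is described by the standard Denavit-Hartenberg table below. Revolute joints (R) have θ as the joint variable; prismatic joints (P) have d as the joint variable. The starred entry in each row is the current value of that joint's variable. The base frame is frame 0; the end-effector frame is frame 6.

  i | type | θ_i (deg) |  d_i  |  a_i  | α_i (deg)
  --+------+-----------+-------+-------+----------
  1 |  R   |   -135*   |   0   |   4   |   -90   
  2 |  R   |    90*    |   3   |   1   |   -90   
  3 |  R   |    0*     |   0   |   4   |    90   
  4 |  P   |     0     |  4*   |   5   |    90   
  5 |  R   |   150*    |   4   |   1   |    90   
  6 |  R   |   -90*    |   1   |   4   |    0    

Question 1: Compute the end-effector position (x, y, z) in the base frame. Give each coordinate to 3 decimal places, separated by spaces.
after link 1: o_1 = (-2.8284, -2.8284, 0.0000)
after link 2: o_2 = (-0.7071, -4.9497, -1.0000)
after link 3: o_3 = (-0.7071, -4.9497, -5.0000)
after link 4: o_4 = (2.1213, -7.7782, -10.0000)
after link 5: o_5 = (-0.3536, -10.9602, -9.1340)
after link 6: o_6 = (3.0872, -8.7441, -9.6340)

3.087 -8.744 -9.634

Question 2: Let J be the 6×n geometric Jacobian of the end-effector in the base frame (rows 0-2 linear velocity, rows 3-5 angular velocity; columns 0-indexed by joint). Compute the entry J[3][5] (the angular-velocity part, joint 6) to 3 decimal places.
axis z_5 = (0.6124,-0.6124,-0.5000); lever o_n−o_5 = (3.4408,2.2161,-0.5000)
cross product → J_v[:, 5] = (1.4142,-1.4142,3.4641)
J_ω[:, 5] = z_5
entry J[3][5] = 0.6124

0.612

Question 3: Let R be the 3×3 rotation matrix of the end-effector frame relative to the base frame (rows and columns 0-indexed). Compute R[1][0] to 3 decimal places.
End-effector x-axis (col 0 of R) = (0.7071,0.7071,-0.0000)
R[1][0] = 0.7071

0.707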